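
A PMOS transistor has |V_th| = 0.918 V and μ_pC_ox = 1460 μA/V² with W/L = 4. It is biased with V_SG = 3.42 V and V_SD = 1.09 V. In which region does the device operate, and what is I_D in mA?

Triode; I_D = 12.5 mA

k_p = μ_pC_ox · (W/L) = 5.84 mA/V².
V_ov = V_SG − |V_th| = 3.42 − 0.918 = 2.5 V.
Since V_SD = 1.09 V < V_ov = 2.5 V, the device is in the triode region.
I_D = k_p [V_ov · V_SD − ½ V_SD²] = 5.84 × [2.5 × 1.09 − 0.5 × 1.09²] = 12.5 mA.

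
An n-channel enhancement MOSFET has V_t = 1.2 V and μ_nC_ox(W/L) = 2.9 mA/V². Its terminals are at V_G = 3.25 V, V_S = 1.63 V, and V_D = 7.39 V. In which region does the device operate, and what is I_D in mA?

Saturation; I_D = 0.256 mA

V_GS = V_G − V_S = 3.25 − 1.63 = 1.62 V; V_DS = V_D − V_S = 7.39 − 1.63 = 5.76 V.
V_ov = V_GS − V_t = 1.62 − 1.2 = 0.42 V.
Since V_DS = 5.76 V ≥ V_ov = 0.42 V, the device is in saturation.
I_D = ½ k_n V_ov² = 0.5 × 2.9 × 0.42² = 0.256 mA.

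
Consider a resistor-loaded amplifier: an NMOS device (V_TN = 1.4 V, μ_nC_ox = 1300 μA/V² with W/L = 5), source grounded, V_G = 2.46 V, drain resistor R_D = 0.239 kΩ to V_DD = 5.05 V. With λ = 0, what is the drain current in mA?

V_GS = V_G = 2.46 V, so V_ov = 2.46 − 1.4 = 1.06 V.
k_n = μ_nC_ox · (W/L) = 6.5 mA/V².
Assume saturation: I_D = ½ k_n V_ov² = 0.5 × 6.5 × 1.06² = 3.65 mA, giving V_DS = V_DD − I_D R_D = 5.05 − 3.65 × 0.239 = 4.18 V.
V_DS = 4.18 V ≥ V_ov = 1.06 V, confirming saturation.

I_D = 3.65 mA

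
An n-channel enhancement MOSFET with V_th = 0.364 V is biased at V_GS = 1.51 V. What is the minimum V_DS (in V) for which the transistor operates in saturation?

V_DS,sat = 1.15 V

The boundary between triode and saturation is V_DS = V_GS − V_th = V_ov.
V_ov = 1.51 − 0.364 = 1.15 V.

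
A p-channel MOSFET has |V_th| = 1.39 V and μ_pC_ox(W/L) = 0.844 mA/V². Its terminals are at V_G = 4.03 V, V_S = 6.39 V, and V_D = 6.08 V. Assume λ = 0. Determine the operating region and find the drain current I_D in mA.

Triode; I_D = 0.213 mA

V_SG = V_S − V_G = 6.39 − 4.03 = 2.36 V; V_SD = V_S − V_D = 6.39 − 6.08 = 0.31 V.
V_ov = V_SG − |V_th| = 2.36 − 1.39 = 0.97 V.
Since V_SD = 0.31 V < V_ov = 0.97 V, the device is in the triode region.
I_D = k_p [V_ov · V_SD − ½ V_SD²] = 0.844 × [0.97 × 0.31 − 0.5 × 0.31²] = 0.213 mA.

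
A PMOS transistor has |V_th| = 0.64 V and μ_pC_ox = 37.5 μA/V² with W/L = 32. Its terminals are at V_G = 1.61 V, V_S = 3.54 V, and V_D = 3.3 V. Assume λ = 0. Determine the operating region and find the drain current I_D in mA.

Triode; I_D = 0.337 mA

V_SG = V_S − V_G = 3.54 − 1.61 = 1.93 V; V_SD = V_S − V_D = 3.54 − 3.3 = 0.24 V.
k_p = μ_pC_ox · (W/L) = 1.2 mA/V².
V_ov = V_SG − |V_th| = 1.93 − 0.64 = 1.29 V.
Since V_SD = 0.24 V < V_ov = 1.29 V, the device is in the triode region.
I_D = k_p [V_ov · V_SD − ½ V_SD²] = 1.2 × [1.29 × 0.24 − 0.5 × 0.24²] = 0.337 mA.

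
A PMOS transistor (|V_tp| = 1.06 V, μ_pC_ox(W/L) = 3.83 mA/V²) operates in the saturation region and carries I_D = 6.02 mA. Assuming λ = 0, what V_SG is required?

V_SG = 2.83 V

In saturation I_D = ½ k_p (V_SG − |V_tp|)², so V_SG − |V_tp| = √(2 I_D / k_p) = √(2 × 6.02 / 3.83) = 1.77 V.
V_SG = 1.06 + 1.77 = 2.83 V.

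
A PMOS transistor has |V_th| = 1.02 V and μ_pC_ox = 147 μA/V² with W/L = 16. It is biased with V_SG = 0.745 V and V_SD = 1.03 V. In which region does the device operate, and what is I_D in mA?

V_SG = 0.745 V < |V_th| = 1.02 V, so the transistor is in cutoff.

Cutoff; I_D = 0 mA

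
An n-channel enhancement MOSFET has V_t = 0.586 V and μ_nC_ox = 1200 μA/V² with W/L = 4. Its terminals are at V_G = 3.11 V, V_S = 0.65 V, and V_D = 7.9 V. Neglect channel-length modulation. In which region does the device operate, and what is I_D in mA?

V_GS = V_G − V_S = 3.11 − 0.65 = 2.46 V; V_DS = V_D − V_S = 7.9 − 0.65 = 7.25 V.
k_n = μ_nC_ox · (W/L) = 4.8 mA/V².
V_ov = V_GS − V_t = 2.46 − 0.586 = 1.87 V.
Since V_DS = 7.25 V ≥ V_ov = 1.87 V, the device is in saturation.
I_D = ½ k_n V_ov² = 0.5 × 4.8 × 1.87² = 8.43 mA.

Saturation; I_D = 8.43 mA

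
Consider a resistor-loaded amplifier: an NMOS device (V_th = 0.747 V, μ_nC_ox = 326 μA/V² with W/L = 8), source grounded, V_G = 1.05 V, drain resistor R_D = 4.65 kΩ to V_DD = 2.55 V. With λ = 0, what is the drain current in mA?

V_GS = V_G = 1.05 V, so V_ov = 1.05 − 0.747 = 0.303 V.
k_n = μ_nC_ox · (W/L) = 2.608 mA/V².
Assume saturation: I_D = ½ k_n V_ov² = 0.5 × 2.608 × 0.303² = 0.12 mA, giving V_DS = V_DD − I_D R_D = 2.55 − 0.12 × 4.65 = 1.99 V.
V_DS = 1.99 V ≥ V_ov = 0.303 V, confirming saturation.

I_D = 0.120 mA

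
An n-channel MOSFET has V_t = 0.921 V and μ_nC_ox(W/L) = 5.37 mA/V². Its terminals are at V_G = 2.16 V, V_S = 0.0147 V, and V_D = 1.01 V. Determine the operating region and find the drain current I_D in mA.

Triode; I_D = 3.88 mA

V_GS = V_G − V_S = 2.16 − 0.0147 = 2.15 V; V_DS = V_D − V_S = 1.01 − 0.0147 = 0.995 V.
V_ov = V_GS − V_t = 2.15 − 0.921 = 1.22 V.
Since V_DS = 0.995 V < V_ov = 1.22 V, the device is in the triode region.
I_D = k_n [V_ov · V_DS − ½ V_DS²] = 5.37 × [1.22 × 0.995 − 0.5 × 0.995²] = 3.88 mA.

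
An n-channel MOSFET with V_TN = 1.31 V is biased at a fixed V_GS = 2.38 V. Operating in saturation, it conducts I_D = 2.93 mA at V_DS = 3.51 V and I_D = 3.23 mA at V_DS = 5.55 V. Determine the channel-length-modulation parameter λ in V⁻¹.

With V_GS fixed, I_D ∝ (1 + λ V_DS) in saturation, so I_D2/I_D1 = (1 + λ V_DS2)/(1 + λ V_DS1).
3.23/2.93 = 1.102 = (1 + 5.55 λ)/(1 + 3.51 λ).
Solving: λ (I_D1 V_DS2 − I_D2 V_DS1) = I_D2 − I_D1, so λ = (3.23 − 2.93) / (2.93 × 5.55 − 3.23 × 3.51) = 0.3 / 4.92 = 0.0609 V⁻¹.

λ = 0.0609 V⁻¹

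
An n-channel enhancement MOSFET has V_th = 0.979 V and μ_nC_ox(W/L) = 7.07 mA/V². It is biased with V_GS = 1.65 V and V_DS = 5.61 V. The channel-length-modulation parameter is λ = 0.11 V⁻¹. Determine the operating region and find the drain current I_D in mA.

Saturation; I_D = 2.57 mA

V_ov = V_GS − V_th = 1.65 − 0.979 = 0.671 V.
Since V_DS = 5.61 V ≥ V_ov = 0.671 V, the device is in saturation.
I_D = ½ k_n V_ov² (1 + λ V_DS) = 0.5 × 7.07 × 0.671² × (1 + 0.11 × 5.61) = 2.57 mA.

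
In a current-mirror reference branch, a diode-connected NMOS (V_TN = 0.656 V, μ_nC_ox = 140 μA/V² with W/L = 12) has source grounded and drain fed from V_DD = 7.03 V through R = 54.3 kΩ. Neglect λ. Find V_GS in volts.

With gate tied to drain, V_GS = V_DS ≥ V_GS − V_TN, so the device is in saturation.
k_n = μ_nC_ox · (W/L) = 1.68 mA/V².
KCL at the drain: ½ k_n (V_GS − V_TN)² = (V_DD − V_GS)/R.
Let x = V_GS − 0.656. Then 45.6 x² + x − 6.374 = 0, giving x = 0.363 V (positive root), so V_GS = 1.02 V.
I_D = (V_DD − V_GS)/R = (7.03 − 1.02) / 54.3 = 0.111 mA.

V_GS = 1.02 V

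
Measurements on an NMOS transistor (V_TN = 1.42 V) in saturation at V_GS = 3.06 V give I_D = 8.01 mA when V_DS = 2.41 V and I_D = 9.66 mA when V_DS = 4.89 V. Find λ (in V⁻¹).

λ = 0.104 V⁻¹

With V_GS fixed, I_D ∝ (1 + λ V_DS) in saturation, so I_D2/I_D1 = (1 + λ V_DS2)/(1 + λ V_DS1).
9.66/8.01 = 1.206 = (1 + 4.89 λ)/(1 + 2.41 λ).
Solving: λ (I_D1 V_DS2 − I_D2 V_DS1) = I_D2 − I_D1, so λ = (9.66 − 8.01) / (8.01 × 4.89 − 9.66 × 2.41) = 1.65 / 15.9 = 0.104 V⁻¹.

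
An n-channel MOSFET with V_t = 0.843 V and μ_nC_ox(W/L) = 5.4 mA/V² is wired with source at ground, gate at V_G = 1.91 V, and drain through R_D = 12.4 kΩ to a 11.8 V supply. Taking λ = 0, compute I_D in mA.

V_GS = V_G = 1.91 V, so V_ov = 1.91 − 0.843 = 1.07 V.
Assume saturation: I_D = ½ k_n V_ov² = 0.5 × 5.4 × 1.07² = 3.07 mA, giving V_DS = V_DD − I_D R_D = 11.8 − 3.07 × 12.4 = -26.3 V.
But -26.3 V < V_ov = 1.07 V, so the device is actually in triode.
In triode I_D = k_n[V_ov V_DS − ½ V_DS²] and I_D = (V_DD − V_DS)/R_D. Equating: 33.5 V_DS² − 72.45 V_DS + 11.8 = 0, giving V_DS = 0.177 V (the root below V_ov).
I_D = (11.8 − 0.177) / 12.4 = 0.937 mA.

I_D = 0.937 mA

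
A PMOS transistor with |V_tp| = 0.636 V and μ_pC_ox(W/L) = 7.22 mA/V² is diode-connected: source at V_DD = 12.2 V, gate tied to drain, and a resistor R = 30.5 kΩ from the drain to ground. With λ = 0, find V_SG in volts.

V_SG = 0.956 V

With gate tied to drain, V_SG = V_SD ≥ V_SG − |V_tp|, so the device is in saturation.
KCL at the drain: ½ k_p (V_SG − |V_tp|)² = (V_DD − V_SG)/R.
Let x = V_SG − 0.636. Then 110 x² + x − 11.56 = 0, giving x = 0.32 V (positive root), so V_SG = 0.956 V.
I_D = (V_DD − V_SG)/R = (12.2 − 0.956) / 30.5 = 0.369 mA.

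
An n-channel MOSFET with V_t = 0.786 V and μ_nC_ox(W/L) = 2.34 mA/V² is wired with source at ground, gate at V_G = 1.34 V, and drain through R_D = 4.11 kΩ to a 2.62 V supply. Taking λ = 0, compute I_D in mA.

I_D = 0.359 mA

V_GS = V_G = 1.34 V, so V_ov = 1.34 − 0.786 = 0.554 V.
Assume saturation: I_D = ½ k_n V_ov² = 0.5 × 2.34 × 0.554² = 0.359 mA, giving V_DS = V_DD − I_D R_D = 2.62 − 0.359 × 4.11 = 1.14 V.
V_DS = 1.14 V ≥ V_ov = 0.554 V, confirming saturation.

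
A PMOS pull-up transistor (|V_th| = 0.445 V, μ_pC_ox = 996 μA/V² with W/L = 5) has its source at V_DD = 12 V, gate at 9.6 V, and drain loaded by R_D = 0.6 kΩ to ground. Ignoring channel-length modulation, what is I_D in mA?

V_SG = V_DD − V_G = 12 − 9.6 = 2.4 V, so V_ov = 2.4 − 0.445 = 1.96 V.
k_p = μ_pC_ox · (W/L) = 4.98 mA/V².
Assume saturation: I_D = ½ k_p V_ov² = 0.5 × 4.98 × 1.96² = 9.52 mA, giving V_SD = V_DD − I_D R_D = 12 − 9.52 × 0.6 = 6.29 V.
V_SD = 6.29 V ≥ V_ov = 1.96 V, confirming saturation.

I_D = 9.52 mA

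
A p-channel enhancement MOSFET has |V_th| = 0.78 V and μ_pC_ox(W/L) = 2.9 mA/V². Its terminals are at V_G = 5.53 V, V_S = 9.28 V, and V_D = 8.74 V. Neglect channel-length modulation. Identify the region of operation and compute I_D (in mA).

Triode; I_D = 4.23 mA

V_SG = V_S − V_G = 9.28 − 5.53 = 3.75 V; V_SD = V_S − V_D = 9.28 − 8.74 = 0.54 V.
V_ov = V_SG − |V_th| = 3.75 − 0.78 = 2.97 V.
Since V_SD = 0.54 V < V_ov = 2.97 V, the device is in the triode region.
I_D = k_p [V_ov · V_SD − ½ V_SD²] = 2.9 × [2.97 × 0.54 − 0.5 × 0.54²] = 4.23 mA.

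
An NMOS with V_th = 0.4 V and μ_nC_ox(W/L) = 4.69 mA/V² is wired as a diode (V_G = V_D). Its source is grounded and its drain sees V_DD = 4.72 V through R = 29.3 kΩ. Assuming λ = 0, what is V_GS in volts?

V_GS = 0.644 V

With gate tied to drain, V_GS = V_DS ≥ V_GS − V_th, so the device is in saturation.
KCL at the drain: ½ k_n (V_GS − V_th)² = (V_DD − V_GS)/R.
Let x = V_GS − 0.4. Then 68.7 x² + x − 4.32 = 0, giving x = 0.244 V (positive root), so V_GS = 0.644 V.
I_D = (V_DD − V_GS)/R = (4.72 − 0.644) / 29.3 = 0.139 mA.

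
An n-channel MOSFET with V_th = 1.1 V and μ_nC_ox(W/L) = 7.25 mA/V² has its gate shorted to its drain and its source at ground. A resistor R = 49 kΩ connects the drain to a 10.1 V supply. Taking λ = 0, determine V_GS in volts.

V_GS = 1.32 V

With gate tied to drain, V_GS = V_DS ≥ V_GS − V_th, so the device is in saturation.
KCL at the drain: ½ k_n (V_GS − V_th)² = (V_DD − V_GS)/R.
Let x = V_GS − 1.1. Then 178 x² + x − 9 = 0, giving x = 0.222 V (positive root), so V_GS = 1.32 V.
I_D = (V_DD − V_GS)/R = (10.1 − 1.32) / 49 = 0.179 mA.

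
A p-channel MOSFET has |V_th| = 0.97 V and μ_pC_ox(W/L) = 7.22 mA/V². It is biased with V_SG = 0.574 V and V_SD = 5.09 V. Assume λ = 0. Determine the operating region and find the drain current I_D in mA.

V_SG = 0.574 V < |V_th| = 0.97 V, so the transistor is in cutoff.

Cutoff; I_D = 0 mA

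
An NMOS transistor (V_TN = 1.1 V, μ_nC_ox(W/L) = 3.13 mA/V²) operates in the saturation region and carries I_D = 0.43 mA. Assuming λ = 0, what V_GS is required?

V_GS = 1.62 V

In saturation I_D = ½ k_n (V_GS − V_TN)², so V_GS − V_TN = √(2 I_D / k_n) = √(2 × 0.43 / 3.13) = 0.524 V.
V_GS = 1.1 + 0.524 = 1.62 V.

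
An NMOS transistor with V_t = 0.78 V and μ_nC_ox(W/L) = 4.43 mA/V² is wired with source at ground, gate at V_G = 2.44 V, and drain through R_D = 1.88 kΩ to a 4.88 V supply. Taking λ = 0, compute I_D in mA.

I_D = 2.40 mA

V_GS = V_G = 2.44 V, so V_ov = 2.44 − 0.78 = 1.66 V.
Assume saturation: I_D = ½ k_n V_ov² = 0.5 × 4.43 × 1.66² = 6.1 mA, giving V_DS = V_DD − I_D R_D = 4.88 − 6.1 × 1.88 = -6.59 V.
But -6.59 V < V_ov = 1.66 V, so the device is actually in triode.
In triode I_D = k_n[V_ov V_DS − ½ V_DS²] and I_D = (V_DD − V_DS)/R_D. Equating: 4.16 V_DS² − 14.83 V_DS + 4.88 = 0, giving V_DS = 0.367 V (the root below V_ov).
I_D = (4.88 − 0.367) / 1.88 = 2.4 mA.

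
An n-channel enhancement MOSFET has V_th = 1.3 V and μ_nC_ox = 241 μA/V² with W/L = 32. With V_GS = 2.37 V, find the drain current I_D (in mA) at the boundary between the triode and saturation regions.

I_D = 4.41 mA

At the boundary V_DS = V_ov = V_GS − V_th = 2.37 − 1.3 = 1.07 V.
k_n = μ_nC_ox · (W/L) = 7.712 mA/V².
I_D = ½ k_n V_ov² = 0.5 × 7.712 × 1.07² = 4.41 mA.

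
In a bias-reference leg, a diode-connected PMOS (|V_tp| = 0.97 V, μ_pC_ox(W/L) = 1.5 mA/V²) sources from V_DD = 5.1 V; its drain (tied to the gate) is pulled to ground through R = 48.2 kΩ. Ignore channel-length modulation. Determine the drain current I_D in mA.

I_D = 0.0790 mA

With gate tied to drain, V_SG = V_SD ≥ V_SG − |V_tp|, so the device is in saturation.
KCL at the drain: ½ k_p (V_SG − |V_tp|)² = (V_DD − V_SG)/R.
Let x = V_SG − 0.97. Then 36.2 x² + x − 4.13 = 0, giving x = 0.324 V (positive root), so V_SG = 1.29 V.
I_D = (V_DD − V_SG)/R = (5.1 − 1.29) / 48.2 = 0.079 mA.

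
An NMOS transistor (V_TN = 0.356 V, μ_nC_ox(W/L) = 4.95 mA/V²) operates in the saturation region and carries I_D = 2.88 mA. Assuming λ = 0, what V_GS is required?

In saturation I_D = ½ k_n (V_GS − V_TN)², so V_GS − V_TN = √(2 I_D / k_n) = √(2 × 2.88 / 4.95) = 1.08 V.
V_GS = 0.356 + 1.08 = 1.43 V.

V_GS = 1.43 V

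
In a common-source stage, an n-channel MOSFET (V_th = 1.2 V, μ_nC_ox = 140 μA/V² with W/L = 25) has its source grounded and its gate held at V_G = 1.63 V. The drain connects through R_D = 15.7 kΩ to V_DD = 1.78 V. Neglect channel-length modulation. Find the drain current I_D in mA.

V_GS = V_G = 1.63 V, so V_ov = 1.63 − 1.2 = 0.43 V.
k_n = μ_nC_ox · (W/L) = 3.5 mA/V².
Assume saturation: I_D = ½ k_n V_ov² = 0.5 × 3.5 × 0.43² = 0.324 mA, giving V_DS = V_DD − I_D R_D = 1.78 − 0.324 × 15.7 = -3.3 V.
But -3.3 V < V_ov = 0.43 V, so the device is actually in triode.
In triode I_D = k_n[V_ov V_DS − ½ V_DS²] and I_D = (V_DD − V_DS)/R_D. Equating: 27.5 V_DS² − 24.63 V_DS + 1.78 = 0, giving V_DS = 0.0793 V (the root below V_ov).
I_D = (1.78 − 0.0793) / 15.7 = 0.108 mA.

I_D = 0.108 mA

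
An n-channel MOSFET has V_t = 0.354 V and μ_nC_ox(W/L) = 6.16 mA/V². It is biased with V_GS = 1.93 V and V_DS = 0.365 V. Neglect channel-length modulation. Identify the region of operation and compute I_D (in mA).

Triode; I_D = 3.13 mA

V_ov = V_GS − V_t = 1.93 − 0.354 = 1.58 V.
Since V_DS = 0.365 V < V_ov = 1.58 V, the device is in the triode region.
I_D = k_n [V_ov · V_DS − ½ V_DS²] = 6.16 × [1.58 × 0.365 − 0.5 × 0.365²] = 3.13 mA.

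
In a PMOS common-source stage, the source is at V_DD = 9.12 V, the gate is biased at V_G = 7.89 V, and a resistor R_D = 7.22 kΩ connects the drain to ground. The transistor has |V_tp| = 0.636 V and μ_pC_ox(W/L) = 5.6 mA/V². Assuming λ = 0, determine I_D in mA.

V_SG = V_DD − V_G = 9.12 − 7.89 = 1.23 V, so V_ov = 1.23 − 0.636 = 0.594 V.
Assume saturation: I_D = ½ k_p V_ov² = 0.5 × 5.6 × 0.594² = 0.988 mA, giving V_SD = V_DD − I_D R_D = 9.12 − 0.988 × 7.22 = 1.99 V.
V_SD = 1.99 V ≥ V_ov = 0.594 V, confirming saturation.

I_D = 0.988 mA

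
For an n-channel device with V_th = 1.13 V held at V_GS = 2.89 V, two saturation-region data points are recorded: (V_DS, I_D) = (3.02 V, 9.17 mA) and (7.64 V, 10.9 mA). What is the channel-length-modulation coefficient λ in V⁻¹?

With V_GS fixed, I_D ∝ (1 + λ V_DS) in saturation, so I_D2/I_D1 = (1 + λ V_DS2)/(1 + λ V_DS1).
10.9/9.17 = 1.189 = (1 + 7.64 λ)/(1 + 3.02 λ).
Solving: λ (I_D1 V_DS2 − I_D2 V_DS1) = I_D2 − I_D1, so λ = (10.9 − 9.17) / (9.17 × 7.64 − 10.9 × 3.02) = 1.73 / 37.1 = 0.0466 V⁻¹.

λ = 0.0466 V⁻¹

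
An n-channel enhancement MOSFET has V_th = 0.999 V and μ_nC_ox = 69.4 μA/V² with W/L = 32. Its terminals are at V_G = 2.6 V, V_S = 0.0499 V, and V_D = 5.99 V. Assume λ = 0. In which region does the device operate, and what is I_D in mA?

V_GS = V_G − V_S = 2.6 − 0.0499 = 2.55 V; V_DS = V_D − V_S = 5.99 − 0.0499 = 5.94 V.
k_n = μ_nC_ox · (W/L) = 2.221 mA/V².
V_ov = V_GS − V_th = 2.55 − 0.999 = 1.55 V.
Since V_DS = 5.94 V ≥ V_ov = 1.55 V, the device is in saturation.
I_D = ½ k_n V_ov² = 0.5 × 2.221 × 1.55² = 2.67 mA.

Saturation; I_D = 2.67 mA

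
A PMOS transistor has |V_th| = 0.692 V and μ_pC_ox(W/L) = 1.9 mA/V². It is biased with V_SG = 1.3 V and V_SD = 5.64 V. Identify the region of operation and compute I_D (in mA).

Saturation; I_D = 0.351 mA

V_ov = V_SG − |V_th| = 1.3 − 0.692 = 0.608 V.
Since V_SD = 5.64 V ≥ V_ov = 0.608 V, the device is in saturation.
I_D = ½ k_p V_ov² = 0.5 × 1.9 × 0.608² = 0.351 mA.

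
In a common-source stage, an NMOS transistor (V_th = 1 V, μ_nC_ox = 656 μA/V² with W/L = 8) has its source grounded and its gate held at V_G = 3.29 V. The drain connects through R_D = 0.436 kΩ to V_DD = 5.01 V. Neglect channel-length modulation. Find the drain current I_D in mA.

I_D = 9.25 mA

V_GS = V_G = 3.29 V, so V_ov = 3.29 − 1 = 2.29 V.
k_n = μ_nC_ox · (W/L) = 5.248 mA/V².
Assume saturation: I_D = ½ k_n V_ov² = 0.5 × 5.248 × 2.29² = 13.8 mA, giving V_DS = V_DD − I_D R_D = 5.01 − 13.8 × 0.436 = -0.99 V.
But -0.99 V < V_ov = 2.29 V, so the device is actually in triode.
In triode I_D = k_n[V_ov V_DS − ½ V_DS²] and I_D = (V_DD − V_DS)/R_D. Equating: 1.14 V_DS² − 6.24 V_DS + 5.01 = 0, giving V_DS = 0.978 V (the root below V_ov).
I_D = (5.01 − 0.978) / 0.436 = 9.25 mA.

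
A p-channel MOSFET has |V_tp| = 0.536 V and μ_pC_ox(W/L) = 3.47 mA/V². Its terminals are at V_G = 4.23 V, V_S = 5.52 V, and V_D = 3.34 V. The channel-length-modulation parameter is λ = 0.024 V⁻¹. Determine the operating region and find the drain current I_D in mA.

V_SG = V_S − V_G = 5.52 − 4.23 = 1.29 V; V_SD = V_S − V_D = 5.52 − 3.34 = 2.18 V.
V_ov = V_SG − |V_tp| = 1.29 − 0.536 = 0.754 V.
Since V_SD = 2.18 V ≥ V_ov = 0.754 V, the device is in saturation.
I_D = ½ k_p V_ov² (1 + λ V_SD) = 0.5 × 3.47 × 0.754² × (1 + 0.024 × 2.18) = 1.04 mA.

Saturation; I_D = 1.04 mA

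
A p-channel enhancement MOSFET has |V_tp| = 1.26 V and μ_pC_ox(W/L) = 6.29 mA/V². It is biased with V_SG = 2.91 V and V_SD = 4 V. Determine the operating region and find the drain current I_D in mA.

V_ov = V_SG − |V_tp| = 2.91 − 1.26 = 1.65 V.
Since V_SD = 4 V ≥ V_ov = 1.65 V, the device is in saturation.
I_D = ½ k_p V_ov² = 0.5 × 6.29 × 1.65² = 8.56 mA.

Saturation; I_D = 8.56 mA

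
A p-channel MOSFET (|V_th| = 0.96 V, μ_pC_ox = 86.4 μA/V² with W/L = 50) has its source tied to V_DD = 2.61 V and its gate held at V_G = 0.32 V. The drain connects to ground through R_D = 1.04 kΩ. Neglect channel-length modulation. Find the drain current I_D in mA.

V_SG = V_DD − V_G = 2.61 − 0.32 = 2.29 V, so V_ov = 2.29 − 0.96 = 1.33 V.
k_p = μ_pC_ox · (W/L) = 4.32 mA/V².
Assume saturation: I_D = ½ k_p V_ov² = 0.5 × 4.32 × 1.33² = 3.82 mA, giving V_SD = V_DD − I_D R_D = 2.61 − 3.82 × 1.04 = -1.36 V.
But -1.36 V < V_ov = 1.33 V, so the device is actually in triode.
In triode I_D = k_p[V_ov V_SD − ½ V_SD²] and I_D = (V_DD − V_SD)/R_D. Equating: 2.25 V_SD² − 6.975 V_SD + 2.61 = 0, giving V_SD = 0.435 V (the root below V_ov).
I_D = (2.61 − 0.435) / 1.04 = 2.09 mA.

I_D = 2.09 mA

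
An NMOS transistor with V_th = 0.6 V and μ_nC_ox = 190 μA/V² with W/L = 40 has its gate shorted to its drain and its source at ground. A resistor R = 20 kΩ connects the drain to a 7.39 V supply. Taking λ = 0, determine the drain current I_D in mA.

I_D = 0.325 mA

With gate tied to drain, V_GS = V_DS ≥ V_GS − V_th, so the device is in saturation.
k_n = μ_nC_ox · (W/L) = 7.6 mA/V².
KCL at the drain: ½ k_n (V_GS − V_th)² = (V_DD − V_GS)/R.
Let x = V_GS − 0.6. Then 76 x² + x − 6.79 = 0, giving x = 0.292 V (positive root), so V_GS = 0.892 V.
I_D = (V_DD − V_GS)/R = (7.39 − 0.892) / 20 = 0.325 mA.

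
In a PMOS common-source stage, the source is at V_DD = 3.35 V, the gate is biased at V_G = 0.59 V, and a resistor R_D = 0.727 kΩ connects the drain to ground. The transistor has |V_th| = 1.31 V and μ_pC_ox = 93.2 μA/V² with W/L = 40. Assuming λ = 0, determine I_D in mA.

I_D = 3.36 mA

V_SG = V_DD − V_G = 3.35 − 0.59 = 2.76 V, so V_ov = 2.76 − 1.31 = 1.45 V.
k_p = μ_pC_ox · (W/L) = 3.728 mA/V².
Assume saturation: I_D = ½ k_p V_ov² = 0.5 × 3.728 × 1.45² = 3.92 mA, giving V_SD = V_DD − I_D R_D = 3.35 − 3.92 × 0.727 = 0.501 V.
But 0.501 V < V_ov = 1.45 V, so the device is actually in triode.
In triode I_D = k_p[V_ov V_SD − ½ V_SD²] and I_D = (V_DD − V_SD)/R_D. Equating: 1.36 V_SD² − 4.93 V_SD + 3.35 = 0, giving V_SD = 0.904 V (the root below V_ov).
I_D = (3.35 − 0.904) / 0.727 = 3.36 mA.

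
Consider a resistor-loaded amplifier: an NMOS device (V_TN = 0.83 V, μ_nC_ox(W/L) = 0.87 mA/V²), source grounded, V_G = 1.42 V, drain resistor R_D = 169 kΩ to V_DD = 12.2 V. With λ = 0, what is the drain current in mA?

V_GS = V_G = 1.42 V, so V_ov = 1.42 − 0.83 = 0.59 V.
Assume saturation: I_D = ½ k_n V_ov² = 0.5 × 0.87 × 0.59² = 0.151 mA, giving V_DS = V_DD − I_D R_D = 12.2 − 0.151 × 169 = -13.4 V.
But -13.4 V < V_ov = 0.59 V, so the device is actually in triode.
In triode I_D = k_n[V_ov V_DS − ½ V_DS²] and I_D = (V_DD − V_DS)/R_D. Equating: 73.5 V_DS² − 87.75 V_DS + 12.2 = 0, giving V_DS = 0.161 V (the root below V_ov).
I_D = (12.2 − 0.161) / 169 = 0.0712 mA.

I_D = 0.0712 mA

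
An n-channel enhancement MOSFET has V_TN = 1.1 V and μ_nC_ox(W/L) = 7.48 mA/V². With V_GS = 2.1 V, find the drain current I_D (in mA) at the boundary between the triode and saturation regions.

I_D = 3.74 mA

At the boundary V_DS = V_ov = V_GS − V_TN = 2.1 − 1.1 = 1 V.
I_D = ½ k_n V_ov² = 0.5 × 7.48 × 1² = 3.74 mA.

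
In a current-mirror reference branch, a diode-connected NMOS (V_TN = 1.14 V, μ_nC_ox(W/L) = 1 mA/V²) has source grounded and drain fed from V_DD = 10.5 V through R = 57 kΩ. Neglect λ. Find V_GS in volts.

V_GS = 1.70 V

With gate tied to drain, V_GS = V_DS ≥ V_GS − V_TN, so the device is in saturation.
KCL at the drain: ½ k_n (V_GS − V_TN)² = (V_DD − V_GS)/R.
Let x = V_GS − 1.14. Then 28.5 x² + x − 9.36 = 0, giving x = 0.556 V (positive root), so V_GS = 1.7 V.
I_D = (V_DD − V_GS)/R = (10.5 − 1.7) / 57 = 0.154 mA.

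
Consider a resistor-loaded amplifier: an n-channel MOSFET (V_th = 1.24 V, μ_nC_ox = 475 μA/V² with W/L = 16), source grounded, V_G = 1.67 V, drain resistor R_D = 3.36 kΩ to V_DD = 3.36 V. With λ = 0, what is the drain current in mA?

I_D = 0.703 mA

V_GS = V_G = 1.67 V, so V_ov = 1.67 − 1.24 = 0.43 V.
k_n = μ_nC_ox · (W/L) = 7.6 mA/V².
Assume saturation: I_D = ½ k_n V_ov² = 0.5 × 7.6 × 0.43² = 0.703 mA, giving V_DS = V_DD − I_D R_D = 3.36 − 0.703 × 3.36 = 0.999 V.
V_DS = 0.999 V ≥ V_ov = 0.43 V, confirming saturation.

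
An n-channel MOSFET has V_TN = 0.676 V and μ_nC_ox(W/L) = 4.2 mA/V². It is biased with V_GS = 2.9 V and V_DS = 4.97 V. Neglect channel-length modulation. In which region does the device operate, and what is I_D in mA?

V_ov = V_GS − V_TN = 2.9 − 0.676 = 2.22 V.
Since V_DS = 4.97 V ≥ V_ov = 2.22 V, the device is in saturation.
I_D = ½ k_n V_ov² = 0.5 × 4.2 × 2.22² = 10.4 mA.

Saturation; I_D = 10.4 mA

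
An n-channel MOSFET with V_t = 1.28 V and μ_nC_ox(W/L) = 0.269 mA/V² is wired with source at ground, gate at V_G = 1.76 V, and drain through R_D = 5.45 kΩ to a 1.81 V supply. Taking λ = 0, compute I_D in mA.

V_GS = V_G = 1.76 V, so V_ov = 1.76 − 1.28 = 0.48 V.
Assume saturation: I_D = ½ k_n V_ov² = 0.5 × 0.269 × 0.48² = 0.031 mA, giving V_DS = V_DD − I_D R_D = 1.81 − 0.031 × 5.45 = 1.64 V.
V_DS = 1.64 V ≥ V_ov = 0.48 V, confirming saturation.

I_D = 0.0310 mA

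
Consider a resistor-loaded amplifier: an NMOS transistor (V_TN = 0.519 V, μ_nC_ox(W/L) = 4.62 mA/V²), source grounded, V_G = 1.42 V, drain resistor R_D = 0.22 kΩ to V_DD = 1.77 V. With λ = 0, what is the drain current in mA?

I_D = 1.88 mA

V_GS = V_G = 1.42 V, so V_ov = 1.42 − 0.519 = 0.901 V.
Assume saturation: I_D = ½ k_n V_ov² = 0.5 × 4.62 × 0.901² = 1.88 mA, giving V_DS = V_DD − I_D R_D = 1.77 − 1.88 × 0.22 = 1.36 V.
V_DS = 1.36 V ≥ V_ov = 0.901 V, confirming saturation.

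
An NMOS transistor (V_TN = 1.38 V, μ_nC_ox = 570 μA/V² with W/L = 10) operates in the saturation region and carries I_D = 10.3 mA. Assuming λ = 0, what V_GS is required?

V_GS = 3.28 V

k_n = μ_nC_ox · (W/L) = 5.7 mA/V².
In saturation I_D = ½ k_n (V_GS − V_TN)², so V_GS − V_TN = √(2 I_D / k_n) = √(2 × 10.3 / 5.7) = 1.9 V.
V_GS = 1.38 + 1.9 = 3.28 V.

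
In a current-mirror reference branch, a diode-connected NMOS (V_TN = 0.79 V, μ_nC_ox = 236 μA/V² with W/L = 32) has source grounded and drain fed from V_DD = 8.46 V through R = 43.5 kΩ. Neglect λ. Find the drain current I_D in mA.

With gate tied to drain, V_GS = V_DS ≥ V_GS − V_TN, so the device is in saturation.
k_n = μ_nC_ox · (W/L) = 7.552 mA/V².
KCL at the drain: ½ k_n (V_GS − V_TN)² = (V_DD − V_GS)/R.
Let x = V_GS − 0.79. Then 164 x² + x − 7.67 = 0, giving x = 0.213 V (positive root), so V_GS = 1 V.
I_D = (V_DD − V_GS)/R = (8.46 − 1) / 43.5 = 0.171 mA.

I_D = 0.171 mA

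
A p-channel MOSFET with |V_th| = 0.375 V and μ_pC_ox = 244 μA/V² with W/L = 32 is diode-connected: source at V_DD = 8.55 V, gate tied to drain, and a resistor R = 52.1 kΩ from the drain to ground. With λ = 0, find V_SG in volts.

V_SG = 0.573 V

With gate tied to drain, V_SG = V_SD ≥ V_SG − |V_th|, so the device is in saturation.
k_p = μ_pC_ox · (W/L) = 7.808 mA/V².
KCL at the drain: ½ k_p (V_SG − |V_th|)² = (V_DD − V_SG)/R.
Let x = V_SG − 0.375. Then 203 x² + x − 8.175 = 0, giving x = 0.198 V (positive root), so V_SG = 0.573 V.
I_D = (V_DD − V_SG)/R = (8.55 − 0.573) / 52.1 = 0.153 mA.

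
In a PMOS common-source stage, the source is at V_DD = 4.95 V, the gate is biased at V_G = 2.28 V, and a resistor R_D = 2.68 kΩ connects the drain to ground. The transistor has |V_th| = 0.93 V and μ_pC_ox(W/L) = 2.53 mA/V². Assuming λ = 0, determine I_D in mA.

V_SG = V_DD − V_G = 4.95 − 2.28 = 2.67 V, so V_ov = 2.67 − 0.93 = 1.74 V.
Assume saturation: I_D = ½ k_p V_ov² = 0.5 × 2.53 × 1.74² = 3.83 mA, giving V_SD = V_DD − I_D R_D = 4.95 − 3.83 × 2.68 = -5.31 V.
But -5.31 V < V_ov = 1.74 V, so the device is actually in triode.
In triode I_D = k_p[V_ov V_SD − ½ V_SD²] and I_D = (V_DD − V_SD)/R_D. Equating: 3.39 V_SD² − 12.8 V_SD + 4.95 = 0, giving V_SD = 0.437 V (the root below V_ov).
I_D = (4.95 − 0.437) / 2.68 = 1.68 mA.

I_D = 1.68 mA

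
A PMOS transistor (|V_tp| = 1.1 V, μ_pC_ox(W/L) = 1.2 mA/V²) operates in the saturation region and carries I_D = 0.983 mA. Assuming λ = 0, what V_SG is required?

In saturation I_D = ½ k_p (V_SG − |V_tp|)², so V_SG − |V_tp| = √(2 I_D / k_p) = √(2 × 0.983 / 1.2) = 1.28 V.
V_SG = 1.1 + 1.28 = 2.38 V.

V_SG = 2.38 V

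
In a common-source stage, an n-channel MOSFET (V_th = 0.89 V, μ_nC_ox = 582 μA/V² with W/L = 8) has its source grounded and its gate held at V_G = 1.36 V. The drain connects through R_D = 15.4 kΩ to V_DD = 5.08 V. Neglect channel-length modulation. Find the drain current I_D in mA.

V_GS = V_G = 1.36 V, so V_ov = 1.36 − 0.89 = 0.47 V.
k_n = μ_nC_ox · (W/L) = 4.656 mA/V².
Assume saturation: I_D = ½ k_n V_ov² = 0.5 × 4.656 × 0.47² = 0.514 mA, giving V_DS = V_DD − I_D R_D = 5.08 − 0.514 × 15.4 = -2.84 V.
But -2.84 V < V_ov = 0.47 V, so the device is actually in triode.
In triode I_D = k_n[V_ov V_DS − ½ V_DS²] and I_D = (V_DD − V_DS)/R_D. Equating: 35.9 V_DS² − 34.7 V_DS + 5.08 = 0, giving V_DS = 0.18 V (the root below V_ov).
I_D = (5.08 − 0.18) / 15.4 = 0.318 mA.

I_D = 0.318 mA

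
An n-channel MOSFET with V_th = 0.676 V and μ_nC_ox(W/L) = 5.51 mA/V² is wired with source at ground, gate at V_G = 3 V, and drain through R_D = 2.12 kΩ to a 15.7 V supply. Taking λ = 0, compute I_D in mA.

V_GS = V_G = 3 V, so V_ov = 3 − 0.676 = 2.32 V.
Assume saturation: I_D = ½ k_n V_ov² = 0.5 × 5.51 × 2.32² = 14.9 mA, giving V_DS = V_DD − I_D R_D = 15.7 − 14.9 × 2.12 = -15.8 V.
But -15.8 V < V_ov = 2.32 V, so the device is actually in triode.
In triode I_D = k_n[V_ov V_DS − ½ V_DS²] and I_D = (V_DD − V_DS)/R_D. Equating: 5.84 V_DS² − 28.15 V_DS + 15.7 = 0, giving V_DS = 0.644 V (the root below V_ov).
I_D = (15.7 − 0.644) / 2.12 = 7.1 mA.

I_D = 7.10 mA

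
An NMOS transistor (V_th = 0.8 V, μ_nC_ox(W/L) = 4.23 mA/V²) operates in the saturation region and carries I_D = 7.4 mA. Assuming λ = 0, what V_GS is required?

V_GS = 2.67 V

In saturation I_D = ½ k_n (V_GS − V_th)², so V_GS − V_th = √(2 I_D / k_n) = √(2 × 7.4 / 4.23) = 1.87 V.
V_GS = 0.8 + 1.87 = 2.67 V.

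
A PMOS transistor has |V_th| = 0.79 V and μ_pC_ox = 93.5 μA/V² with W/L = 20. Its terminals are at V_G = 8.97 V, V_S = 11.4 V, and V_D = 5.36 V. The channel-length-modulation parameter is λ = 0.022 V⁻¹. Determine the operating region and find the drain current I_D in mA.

V_SG = V_S − V_G = 11.4 − 8.97 = 2.43 V; V_SD = V_S − V_D = 11.4 − 5.36 = 6.04 V.
k_p = μ_pC_ox · (W/L) = 1.87 mA/V².
V_ov = V_SG − |V_th| = 2.43 − 0.79 = 1.64 V.
Since V_SD = 6.04 V ≥ V_ov = 1.64 V, the device is in saturation.
I_D = ½ k_p V_ov² (1 + λ V_SD) = 0.5 × 1.87 × 1.64² × (1 + 0.022 × 6.04) = 2.85 mA.

Saturation; I_D = 2.85 mA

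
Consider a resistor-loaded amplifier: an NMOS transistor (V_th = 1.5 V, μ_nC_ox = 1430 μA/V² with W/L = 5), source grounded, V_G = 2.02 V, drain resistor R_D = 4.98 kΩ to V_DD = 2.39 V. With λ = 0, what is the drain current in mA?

I_D = 0.452 mA

V_GS = V_G = 2.02 V, so V_ov = 2.02 − 1.5 = 0.52 V.
k_n = μ_nC_ox · (W/L) = 7.15 mA/V².
Assume saturation: I_D = ½ k_n V_ov² = 0.5 × 7.15 × 0.52² = 0.967 mA, giving V_DS = V_DD − I_D R_D = 2.39 − 0.967 × 4.98 = -2.42 V.
But -2.42 V < V_ov = 0.52 V, so the device is actually in triode.
In triode I_D = k_n[V_ov V_DS − ½ V_DS²] and I_D = (V_DD − V_DS)/R_D. Equating: 17.8 V_DS² − 19.52 V_DS + 2.39 = 0, giving V_DS = 0.14 V (the root below V_ov).
I_D = (2.39 − 0.14) / 4.98 = 0.452 mA.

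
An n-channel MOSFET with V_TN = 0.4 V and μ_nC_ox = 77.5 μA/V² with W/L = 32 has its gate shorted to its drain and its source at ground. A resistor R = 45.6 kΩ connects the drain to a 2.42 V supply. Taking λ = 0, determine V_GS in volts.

V_GS = 0.580 V

With gate tied to drain, V_GS = V_DS ≥ V_GS − V_TN, so the device is in saturation.
k_n = μ_nC_ox · (W/L) = 2.48 mA/V².
KCL at the drain: ½ k_n (V_GS − V_TN)² = (V_DD − V_GS)/R.
Let x = V_GS − 0.4. Then 56.5 x² + x − 2.02 = 0, giving x = 0.18 V (positive root), so V_GS = 0.58 V.
I_D = (V_DD − V_GS)/R = (2.42 − 0.58) / 45.6 = 0.0403 mA.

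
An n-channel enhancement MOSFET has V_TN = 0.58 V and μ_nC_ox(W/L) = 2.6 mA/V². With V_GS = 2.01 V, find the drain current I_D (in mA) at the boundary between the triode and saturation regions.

At the boundary V_DS = V_ov = V_GS − V_TN = 2.01 − 0.58 = 1.43 V.
I_D = ½ k_n V_ov² = 0.5 × 2.6 × 1.43² = 2.66 mA.

I_D = 2.66 mA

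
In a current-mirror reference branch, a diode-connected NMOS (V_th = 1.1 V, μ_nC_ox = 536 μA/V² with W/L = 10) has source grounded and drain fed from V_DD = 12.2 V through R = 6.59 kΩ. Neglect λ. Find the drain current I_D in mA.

With gate tied to drain, V_GS = V_DS ≥ V_GS − V_th, so the device is in saturation.
k_n = μ_nC_ox · (W/L) = 5.36 mA/V².
KCL at the drain: ½ k_n (V_GS − V_th)² = (V_DD − V_GS)/R.
Let x = V_GS − 1.1. Then 17.7 x² + x − 11.1 = 0, giving x = 0.765 V (positive root), so V_GS = 1.86 V.
I_D = (V_DD − V_GS)/R = (12.2 − 1.86) / 6.59 = 1.57 mA.

I_D = 1.57 mA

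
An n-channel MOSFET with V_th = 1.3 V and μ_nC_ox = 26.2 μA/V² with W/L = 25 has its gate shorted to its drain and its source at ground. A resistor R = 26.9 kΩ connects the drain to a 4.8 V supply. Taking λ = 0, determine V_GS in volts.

With gate tied to drain, V_GS = V_DS ≥ V_GS − V_th, so the device is in saturation.
k_n = μ_nC_ox · (W/L) = 0.655 mA/V².
KCL at the drain: ½ k_n (V_GS − V_th)² = (V_DD − V_GS)/R.
Let x = V_GS − 1.3. Then 8.81 x² + x − 3.5 = 0, giving x = 0.576 V (positive root), so V_GS = 1.88 V.
I_D = (V_DD − V_GS)/R = (4.8 − 1.88) / 26.9 = 0.109 mA.

V_GS = 1.88 V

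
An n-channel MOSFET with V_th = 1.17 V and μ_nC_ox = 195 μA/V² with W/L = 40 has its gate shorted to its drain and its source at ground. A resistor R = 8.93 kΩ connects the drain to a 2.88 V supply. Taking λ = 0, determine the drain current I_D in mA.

With gate tied to drain, V_GS = V_DS ≥ V_GS − V_th, so the device is in saturation.
k_n = μ_nC_ox · (W/L) = 7.8 mA/V².
KCL at the drain: ½ k_n (V_GS − V_th)² = (V_DD − V_GS)/R.
Let x = V_GS − 1.17. Then 34.8 x² + x − 1.71 = 0, giving x = 0.208 V (positive root), so V_GS = 1.38 V.
I_D = (V_DD − V_GS)/R = (2.88 − 1.38) / 8.93 = 0.168 mA.

I_D = 0.168 mA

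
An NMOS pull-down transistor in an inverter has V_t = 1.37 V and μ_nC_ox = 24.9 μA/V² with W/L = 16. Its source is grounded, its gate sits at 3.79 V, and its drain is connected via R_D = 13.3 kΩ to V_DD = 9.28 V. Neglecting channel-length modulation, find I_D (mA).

V_GS = V_G = 3.79 V, so V_ov = 3.79 − 1.37 = 2.42 V.
k_n = μ_nC_ox · (W/L) = 0.3984 mA/V².
Assume saturation: I_D = ½ k_n V_ov² = 0.5 × 0.3984 × 2.42² = 1.17 mA, giving V_DS = V_DD − I_D R_D = 9.28 − 1.17 × 13.3 = -6.24 V.
But -6.24 V < V_ov = 2.42 V, so the device is actually in triode.
In triode I_D = k_n[V_ov V_DS − ½ V_DS²] and I_D = (V_DD − V_DS)/R_D. Equating: 2.65 V_DS² − 13.82 V_DS + 9.28 = 0, giving V_DS = 0.791 V (the root below V_ov).
I_D = (9.28 − 0.791) / 13.3 = 0.638 mA.

I_D = 0.638 mA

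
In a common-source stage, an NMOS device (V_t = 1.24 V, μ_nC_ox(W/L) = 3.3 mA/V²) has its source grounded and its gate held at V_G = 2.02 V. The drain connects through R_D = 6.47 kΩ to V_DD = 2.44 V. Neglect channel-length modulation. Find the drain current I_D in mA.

I_D = 0.354 mA

V_GS = V_G = 2.02 V, so V_ov = 2.02 − 1.24 = 0.78 V.
Assume saturation: I_D = ½ k_n V_ov² = 0.5 × 3.3 × 0.78² = 1 mA, giving V_DS = V_DD − I_D R_D = 2.44 − 1 × 6.47 = -4.05 V.
But -4.05 V < V_ov = 0.78 V, so the device is actually in triode.
In triode I_D = k_n[V_ov V_DS − ½ V_DS²] and I_D = (V_DD − V_DS)/R_D. Equating: 10.7 V_DS² − 17.65 V_DS + 2.44 = 0, giving V_DS = 0.152 V (the root below V_ov).
I_D = (2.44 − 0.152) / 6.47 = 0.354 mA.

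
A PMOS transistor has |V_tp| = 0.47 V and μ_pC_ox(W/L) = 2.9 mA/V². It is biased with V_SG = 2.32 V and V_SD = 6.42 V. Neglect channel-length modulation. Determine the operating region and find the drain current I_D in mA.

Saturation; I_D = 4.96 mA

V_ov = V_SG − |V_tp| = 2.32 − 0.47 = 1.85 V.
Since V_SD = 6.42 V ≥ V_ov = 1.85 V, the device is in saturation.
I_D = ½ k_p V_ov² = 0.5 × 2.9 × 1.85² = 4.96 mA.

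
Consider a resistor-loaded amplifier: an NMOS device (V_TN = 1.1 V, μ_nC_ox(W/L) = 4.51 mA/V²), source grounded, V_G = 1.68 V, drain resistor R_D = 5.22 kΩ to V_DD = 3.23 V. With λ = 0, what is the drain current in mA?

V_GS = V_G = 1.68 V, so V_ov = 1.68 − 1.1 = 0.58 V.
Assume saturation: I_D = ½ k_n V_ov² = 0.5 × 4.51 × 0.58² = 0.759 mA, giving V_DS = V_DD − I_D R_D = 3.23 − 0.759 × 5.22 = -0.73 V.
But -0.73 V < V_ov = 0.58 V, so the device is actually in triode.
In triode I_D = k_n[V_ov V_DS − ½ V_DS²] and I_D = (V_DD − V_DS)/R_D. Equating: 11.8 V_DS² − 14.65 V_DS + 3.23 = 0, giving V_DS = 0.286 V (the root below V_ov).
I_D = (3.23 − 0.286) / 5.22 = 0.564 mA.

I_D = 0.564 mA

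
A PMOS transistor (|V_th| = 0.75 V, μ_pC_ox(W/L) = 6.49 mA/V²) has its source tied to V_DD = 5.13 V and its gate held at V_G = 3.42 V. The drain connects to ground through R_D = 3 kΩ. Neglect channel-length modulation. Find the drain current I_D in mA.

I_D = 1.61 mA

V_SG = V_DD − V_G = 5.13 − 3.42 = 1.71 V, so V_ov = 1.71 − 0.75 = 0.96 V.
Assume saturation: I_D = ½ k_p V_ov² = 0.5 × 6.49 × 0.96² = 2.99 mA, giving V_SD = V_DD − I_D R_D = 5.13 − 2.99 × 3 = -3.84 V.
But -3.84 V < V_ov = 0.96 V, so the device is actually in triode.
In triode I_D = k_p[V_ov V_SD − ½ V_SD²] and I_D = (V_DD − V_SD)/R_D. Equating: 9.73 V_SD² − 19.69 V_SD + 5.13 = 0, giving V_SD = 0.307 V (the root below V_ov).
I_D = (5.13 − 0.307) / 3 = 1.61 mA.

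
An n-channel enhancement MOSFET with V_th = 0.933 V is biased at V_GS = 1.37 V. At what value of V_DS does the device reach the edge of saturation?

V_DS,sat = 0.437 V

The boundary between triode and saturation is V_DS = V_GS − V_th = V_ov.
V_ov = 1.37 − 0.933 = 0.437 V.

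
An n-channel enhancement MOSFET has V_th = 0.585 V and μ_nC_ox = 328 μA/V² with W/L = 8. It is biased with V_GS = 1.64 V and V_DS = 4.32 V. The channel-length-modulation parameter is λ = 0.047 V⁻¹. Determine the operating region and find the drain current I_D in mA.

k_n = μ_nC_ox · (W/L) = 2.624 mA/V².
V_ov = V_GS − V_th = 1.64 − 0.585 = 1.05 V.
Since V_DS = 4.32 V ≥ V_ov = 1.05 V, the device is in saturation.
I_D = ½ k_n V_ov² (1 + λ V_DS) = 0.5 × 2.624 × 1.05² × (1 + 0.047 × 4.32) = 1.76 mA.

Saturation; I_D = 1.76 mA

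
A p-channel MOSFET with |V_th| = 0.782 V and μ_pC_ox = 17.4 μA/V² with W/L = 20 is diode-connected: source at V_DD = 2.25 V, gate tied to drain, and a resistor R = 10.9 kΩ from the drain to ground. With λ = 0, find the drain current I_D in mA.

I_D = 0.0746 mA

With gate tied to drain, V_SG = V_SD ≥ V_SG − |V_th|, so the device is in saturation.
k_p = μ_pC_ox · (W/L) = 0.348 mA/V².
KCL at the drain: ½ k_p (V_SG − |V_th|)² = (V_DD − V_SG)/R.
Let x = V_SG − 0.782. Then 1.9 x² + x − 1.468 = 0, giving x = 0.655 V (positive root), so V_SG = 1.44 V.
I_D = (V_DD − V_SG)/R = (2.25 − 1.44) / 10.9 = 0.0746 mA.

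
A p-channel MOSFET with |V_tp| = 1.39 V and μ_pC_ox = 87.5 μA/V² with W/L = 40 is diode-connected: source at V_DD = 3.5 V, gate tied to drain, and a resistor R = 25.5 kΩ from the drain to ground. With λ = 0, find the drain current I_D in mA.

With gate tied to drain, V_SG = V_SD ≥ V_SG − |V_tp|, so the device is in saturation.
k_p = μ_pC_ox · (W/L) = 3.5 mA/V².
KCL at the drain: ½ k_p (V_SG − |V_tp|)² = (V_DD − V_SG)/R.
Let x = V_SG − 1.39. Then 44.6 x² + x − 2.11 = 0, giving x = 0.207 V (positive root), so V_SG = 1.6 V.
I_D = (V_DD − V_SG)/R = (3.5 − 1.6) / 25.5 = 0.0746 mA.

I_D = 0.0746 mA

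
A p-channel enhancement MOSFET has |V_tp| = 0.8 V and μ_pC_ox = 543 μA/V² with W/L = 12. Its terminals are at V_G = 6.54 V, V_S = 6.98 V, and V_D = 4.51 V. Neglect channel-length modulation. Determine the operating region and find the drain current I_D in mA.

V_SG = V_S − V_G = 6.98 − 6.54 = 0.44 V; V_SD = V_S − V_D = 6.98 − 4.51 = 2.47 V.
V_SG = 0.44 V < |V_tp| = 0.8 V, so the transistor is in cutoff.

Cutoff; I_D = 0 mA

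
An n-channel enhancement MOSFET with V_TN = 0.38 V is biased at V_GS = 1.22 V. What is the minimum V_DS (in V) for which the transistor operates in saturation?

V_DS,sat = 0.840 V

The boundary between triode and saturation is V_DS = V_GS − V_TN = V_ov.
V_ov = 1.22 − 0.38 = 0.84 V.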